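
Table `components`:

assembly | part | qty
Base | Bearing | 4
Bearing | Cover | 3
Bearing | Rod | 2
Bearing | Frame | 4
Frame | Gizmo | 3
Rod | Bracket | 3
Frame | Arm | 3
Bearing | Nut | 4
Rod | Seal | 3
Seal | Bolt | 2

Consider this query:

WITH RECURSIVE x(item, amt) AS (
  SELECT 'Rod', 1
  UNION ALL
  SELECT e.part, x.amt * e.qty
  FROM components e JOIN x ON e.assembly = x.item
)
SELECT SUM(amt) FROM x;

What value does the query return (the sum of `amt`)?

13

Base: (Rod, amt=1).
Iteration 1: components of {Rod} -> Bracket = 1*3 = 3, Seal = 1*3 = 3.
Iteration 2: components of {Bracket,Seal} -> Bolt = 3*2 = 6.
Iteration 3: no further components; recursion stops.
SUM(amt) = 1 + 3 + 3 + 6 = 13.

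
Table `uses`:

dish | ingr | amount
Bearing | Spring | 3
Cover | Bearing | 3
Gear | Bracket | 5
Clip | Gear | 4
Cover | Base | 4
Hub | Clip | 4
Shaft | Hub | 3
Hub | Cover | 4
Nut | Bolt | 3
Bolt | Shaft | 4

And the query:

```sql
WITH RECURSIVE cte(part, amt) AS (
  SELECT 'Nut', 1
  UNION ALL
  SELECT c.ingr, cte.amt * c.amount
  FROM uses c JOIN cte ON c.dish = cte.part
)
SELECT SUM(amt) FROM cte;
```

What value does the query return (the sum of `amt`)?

6100

Base: (Nut, amt=1).
Iteration 1: components of {Nut} -> Bolt = 1*3 = 3.
Iteration 2: components of {Bolt} -> Shaft = 3*4 = 12.
Iteration 3: components of {Shaft} -> Hub = 12*3 = 36.
Iteration 4: components of {Hub} -> Clip = 36*4 = 144, Cover = 36*4 = 144.
Iteration 5: components of {Clip,Cover} -> Base = 144*4 = 576, Bearing = 144*3 = 432, Gear = 144*4 = 576.
Iteration 6: components of {Base,Bearing,Gear} -> Bracket = 576*5 = 2880, Spring = 432*3 = 1296.
Iteration 7: no further components; recursion stops.
SUM(amt) = 1 + 3 + 12 + 36 + 144 + 144 + 576 + 432 + 576 + 1296 + 2880 = 6100.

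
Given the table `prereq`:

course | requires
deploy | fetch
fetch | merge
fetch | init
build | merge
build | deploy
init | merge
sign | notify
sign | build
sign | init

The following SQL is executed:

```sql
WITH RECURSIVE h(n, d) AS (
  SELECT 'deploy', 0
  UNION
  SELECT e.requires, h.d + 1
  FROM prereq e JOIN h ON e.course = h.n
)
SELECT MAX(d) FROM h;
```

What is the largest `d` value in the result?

Base: (deploy, d=0).
Iteration 1: edges from {deploy} -> (fetch, d=1).
Iteration 2: edges from {fetch} -> (init, d=2), (merge, d=2).
Iteration 3: edges from {init,merge} -> (merge, d=3).
Iteration 4: no outgoing edges from {merge}; recursion stops.
d values: 0, 1, 2, 2, 3; the maximum is 3.

3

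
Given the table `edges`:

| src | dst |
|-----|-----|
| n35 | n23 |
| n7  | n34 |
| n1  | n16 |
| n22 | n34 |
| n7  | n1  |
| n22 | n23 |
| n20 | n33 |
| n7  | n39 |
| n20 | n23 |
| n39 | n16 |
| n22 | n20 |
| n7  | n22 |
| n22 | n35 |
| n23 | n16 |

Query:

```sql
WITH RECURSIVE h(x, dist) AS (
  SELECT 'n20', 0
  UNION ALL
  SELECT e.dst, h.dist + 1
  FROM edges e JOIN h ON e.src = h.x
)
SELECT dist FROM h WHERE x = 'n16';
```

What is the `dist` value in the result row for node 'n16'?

Base: (n20, dist=0).
Iteration 1: edges from {n20} -> (n23, dist=1), (n33, dist=1).
Iteration 2: edges from {n23,n33} -> (n16, dist=2).
Iteration 3: no outgoing edges from {n16}; recursion stops.

2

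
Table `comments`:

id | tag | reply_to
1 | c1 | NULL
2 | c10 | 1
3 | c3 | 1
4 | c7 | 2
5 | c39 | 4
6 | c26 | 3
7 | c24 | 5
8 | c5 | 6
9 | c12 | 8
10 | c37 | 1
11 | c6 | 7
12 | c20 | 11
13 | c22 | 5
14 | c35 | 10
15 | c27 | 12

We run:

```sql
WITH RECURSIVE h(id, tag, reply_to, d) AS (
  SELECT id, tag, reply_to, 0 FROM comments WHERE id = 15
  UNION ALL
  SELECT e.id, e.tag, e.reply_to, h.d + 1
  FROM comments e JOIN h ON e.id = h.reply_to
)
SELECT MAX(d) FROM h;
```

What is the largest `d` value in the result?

7

Base: id=15 (c27), reply_to=12, d 0.
Iteration 1: join on id=12 -> c20 (id 12, reply_to=11, d 1).
Iteration 2: join on id=11 -> c6 (id 11, reply_to=7, d 2).
Iteration 3: join on id=7 -> c24 (id 7, reply_to=5, d 3).
Iteration 4: join on id=5 -> c39 (id 5, reply_to=4, d 4).
Iteration 5: join on id=4 -> c7 (id 4, reply_to=2, d 5).
Iteration 6: join on id=2 -> c10 (id 2, reply_to=1, d 6).
Iteration 7: join on id=1 -> c1 (id 1, reply_to=NULL, d 7).
Iteration 8: reply_to is NULL; no match; recursion stops.
d values: 0, 1, 2, 3, 4, 5, 6, 7; the maximum is 7.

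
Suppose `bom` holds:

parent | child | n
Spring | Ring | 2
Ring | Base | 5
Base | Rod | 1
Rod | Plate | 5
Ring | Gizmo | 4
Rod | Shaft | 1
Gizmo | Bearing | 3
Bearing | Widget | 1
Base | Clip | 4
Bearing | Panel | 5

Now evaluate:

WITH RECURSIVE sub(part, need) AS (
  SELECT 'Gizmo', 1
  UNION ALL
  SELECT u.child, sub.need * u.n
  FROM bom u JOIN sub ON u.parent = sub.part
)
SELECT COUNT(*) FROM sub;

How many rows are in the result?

Base: (Gizmo, need=1).
Iteration 1: components of {Gizmo} -> Bearing = 1*3 = 3.
Iteration 2: components of {Bearing} -> Panel = 3*5 = 15, Widget = 3*1 = 3.
Iteration 3: no further components; recursion stops.
Total rows emitted: 4.

4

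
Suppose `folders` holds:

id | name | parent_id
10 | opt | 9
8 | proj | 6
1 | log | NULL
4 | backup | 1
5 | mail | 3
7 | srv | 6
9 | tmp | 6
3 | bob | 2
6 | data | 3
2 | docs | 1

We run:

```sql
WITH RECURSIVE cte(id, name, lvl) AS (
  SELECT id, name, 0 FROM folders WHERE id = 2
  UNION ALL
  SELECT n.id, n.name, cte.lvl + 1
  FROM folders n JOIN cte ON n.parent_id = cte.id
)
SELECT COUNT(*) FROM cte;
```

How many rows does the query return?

8

Base: id=2 (docs) at lvl 0.
Iteration 1: rows with parent_id in {2} -> bob (id 3, lvl 1).
Iteration 2: rows with parent_id in {3} -> mail (id 5, lvl 2), data (id 6, lvl 2).
Iteration 3: rows with parent_id in {5,6} -> srv (id 7, lvl 3), proj (id 8, lvl 3), tmp (id 9, lvl 3).
Iteration 4: rows with parent_id in {7,8,9} -> opt (id 10, lvl 4).
Iteration 5: no rows with parent_id in {10}; recursion stops.
Total rows emitted: 8.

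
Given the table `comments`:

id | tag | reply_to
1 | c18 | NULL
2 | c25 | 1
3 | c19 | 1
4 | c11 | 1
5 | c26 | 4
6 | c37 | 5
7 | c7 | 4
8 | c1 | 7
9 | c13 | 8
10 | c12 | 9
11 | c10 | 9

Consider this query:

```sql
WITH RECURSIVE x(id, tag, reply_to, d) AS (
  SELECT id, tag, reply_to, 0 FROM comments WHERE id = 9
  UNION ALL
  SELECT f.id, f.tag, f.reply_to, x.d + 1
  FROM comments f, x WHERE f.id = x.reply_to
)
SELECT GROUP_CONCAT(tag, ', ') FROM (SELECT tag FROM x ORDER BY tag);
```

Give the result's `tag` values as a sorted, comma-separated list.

c1, c11, c13, c18, c7

Base: id=9 (c13), reply_to=8, d 0.
Iteration 1: join on id=8 -> c1 (id 8, reply_to=7, d 1).
Iteration 2: join on id=7 -> c7 (id 7, reply_to=4, d 2).
Iteration 3: join on id=4 -> c11 (id 4, reply_to=1, d 3).
Iteration 4: join on id=1 -> c18 (id 1, reply_to=NULL, d 4).
Iteration 5: reply_to is NULL; no match; recursion stops.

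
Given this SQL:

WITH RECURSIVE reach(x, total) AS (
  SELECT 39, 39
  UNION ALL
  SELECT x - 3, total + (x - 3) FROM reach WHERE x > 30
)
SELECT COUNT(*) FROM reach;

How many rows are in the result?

Base: x=39, total=39.
Iteration 1: 39 > 30 holds -> x = 39 - 3 = 36, total = 39 + 36 = 75.
Iteration 2: 36 > 30 holds -> x = 36 - 3 = 33, total = 75 + 33 = 108.
Iteration 3: 33 > 30 holds -> x = 33 - 3 = 30, total = 108 + 30 = 138.
Iteration 4: 30 > 30 fails; recursion stops.
Total rows emitted: 4.

4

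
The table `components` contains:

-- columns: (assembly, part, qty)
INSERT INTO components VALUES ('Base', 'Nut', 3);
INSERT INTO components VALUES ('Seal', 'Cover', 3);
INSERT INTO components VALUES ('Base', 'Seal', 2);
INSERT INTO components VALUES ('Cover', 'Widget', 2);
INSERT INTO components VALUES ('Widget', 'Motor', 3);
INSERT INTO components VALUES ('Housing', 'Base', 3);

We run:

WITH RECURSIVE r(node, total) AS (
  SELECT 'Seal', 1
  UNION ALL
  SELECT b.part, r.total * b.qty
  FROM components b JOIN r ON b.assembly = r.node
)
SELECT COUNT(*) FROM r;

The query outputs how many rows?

4

Base: (Seal, total=1).
Iteration 1: components of {Seal} -> Cover = 1*3 = 3.
Iteration 2: components of {Cover} -> Widget = 3*2 = 6.
Iteration 3: components of {Widget} -> Motor = 6*3 = 18.
Iteration 4: no further components; recursion stops.
Total rows emitted: 4.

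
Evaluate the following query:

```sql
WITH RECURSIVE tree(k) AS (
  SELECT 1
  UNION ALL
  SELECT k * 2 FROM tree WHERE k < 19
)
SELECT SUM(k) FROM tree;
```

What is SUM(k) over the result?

Base: k=1.
Iteration 1: 1 < 19 holds -> k = 1 * 2 = 2.
Iteration 2: 2 < 19 holds -> k = 2 * 2 = 4.
Iteration 3: 4 < 19 holds -> k = 4 * 2 = 8.
Iteration 4: 8 < 19 holds -> k = 8 * 2 = 16.
Iteration 5: 16 < 19 holds -> k = 16 * 2 = 32.
Iteration 6: 32 < 19 fails; recursion stops.
SUM(k) = 1 + 2 + 4 + 8 + 16 + 32 = 63.

63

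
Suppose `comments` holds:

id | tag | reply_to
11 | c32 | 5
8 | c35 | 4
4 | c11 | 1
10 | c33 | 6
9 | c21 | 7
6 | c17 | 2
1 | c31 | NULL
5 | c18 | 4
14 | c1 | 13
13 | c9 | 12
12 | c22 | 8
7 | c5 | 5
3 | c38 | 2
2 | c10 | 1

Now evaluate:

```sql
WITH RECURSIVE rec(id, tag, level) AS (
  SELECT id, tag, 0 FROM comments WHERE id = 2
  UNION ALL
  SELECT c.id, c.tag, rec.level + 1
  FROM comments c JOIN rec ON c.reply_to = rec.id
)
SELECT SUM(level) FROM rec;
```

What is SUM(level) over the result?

4

Base: id=2 (c10) at level 0.
Iteration 1: rows with reply_to in {2} -> c38 (id 3, level 1), c17 (id 6, level 1).
Iteration 2: rows with reply_to in {3,6} -> c33 (id 10, level 2).
Iteration 3: no rows with reply_to in {10}; recursion stops.
SUM(level) = 0 + 1 + 1 + 2 = 4.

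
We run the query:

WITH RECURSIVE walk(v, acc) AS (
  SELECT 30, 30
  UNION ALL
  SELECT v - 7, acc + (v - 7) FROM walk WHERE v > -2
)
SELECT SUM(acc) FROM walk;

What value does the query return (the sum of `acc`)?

Base: v=30, acc=30.
Iteration 1: 30 > -2 holds -> v = 30 - 7 = 23, acc = 30 + 23 = 53.
Iteration 2: 23 > -2 holds -> v = 23 - 7 = 16, acc = 53 + 16 = 69.
Iteration 3: 16 > -2 holds -> v = 16 - 7 = 9, acc = 69 + 9 = 78.
Iteration 4: 9 > -2 holds -> v = 9 - 7 = 2, acc = 78 + 2 = 80.
Iteration 5: 2 > -2 holds -> v = 2 - 7 = -5, acc = 80 + -5 = 75.
Iteration 6: -5 > -2 fails; recursion stops.
SUM(acc) = 30 + 53 + 69 + 78 + 80 + 75 = 385.

385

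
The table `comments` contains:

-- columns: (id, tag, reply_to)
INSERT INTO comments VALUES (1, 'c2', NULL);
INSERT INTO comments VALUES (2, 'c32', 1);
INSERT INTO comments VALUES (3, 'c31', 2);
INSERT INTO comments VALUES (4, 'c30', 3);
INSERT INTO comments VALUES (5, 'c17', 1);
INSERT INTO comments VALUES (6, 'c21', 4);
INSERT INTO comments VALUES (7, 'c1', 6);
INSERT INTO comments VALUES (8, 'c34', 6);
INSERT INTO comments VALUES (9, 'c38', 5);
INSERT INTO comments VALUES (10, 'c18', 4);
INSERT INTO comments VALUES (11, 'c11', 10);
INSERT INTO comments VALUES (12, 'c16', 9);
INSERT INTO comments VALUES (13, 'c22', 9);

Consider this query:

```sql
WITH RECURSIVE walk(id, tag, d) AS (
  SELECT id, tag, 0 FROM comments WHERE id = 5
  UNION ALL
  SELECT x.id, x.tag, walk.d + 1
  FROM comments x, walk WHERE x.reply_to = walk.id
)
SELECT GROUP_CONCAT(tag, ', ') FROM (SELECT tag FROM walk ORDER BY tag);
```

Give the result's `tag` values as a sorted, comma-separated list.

Base: id=5 (c17) at d 0.
Iteration 1: rows with reply_to in {5} -> c38 (id 9, d 1).
Iteration 2: rows with reply_to in {9} -> c16 (id 12, d 2), c22 (id 13, d 2).
Iteration 3: no rows with reply_to in {12,13}; recursion stops.

c16, c17, c22, c38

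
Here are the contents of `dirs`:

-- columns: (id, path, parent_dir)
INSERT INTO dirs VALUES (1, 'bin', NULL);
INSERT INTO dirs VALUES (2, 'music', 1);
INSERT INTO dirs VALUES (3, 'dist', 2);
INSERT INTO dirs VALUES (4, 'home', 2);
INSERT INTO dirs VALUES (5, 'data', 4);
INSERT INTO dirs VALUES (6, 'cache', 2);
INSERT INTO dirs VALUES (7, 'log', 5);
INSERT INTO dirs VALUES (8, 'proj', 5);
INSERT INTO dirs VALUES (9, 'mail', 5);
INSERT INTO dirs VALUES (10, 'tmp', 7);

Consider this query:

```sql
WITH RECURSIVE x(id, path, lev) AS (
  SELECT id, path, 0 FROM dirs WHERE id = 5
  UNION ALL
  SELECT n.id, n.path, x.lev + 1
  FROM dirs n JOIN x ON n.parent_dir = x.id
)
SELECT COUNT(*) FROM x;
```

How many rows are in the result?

Base: id=5 (data) at lev 0.
Iteration 1: rows with parent_dir in {5} -> log (id 7, lev 1), proj (id 8, lev 1), mail (id 9, lev 1).
Iteration 2: rows with parent_dir in {7,8,9} -> tmp (id 10, lev 2).
Iteration 3: no rows with parent_dir in {10}; recursion stops.
Total rows emitted: 5.

5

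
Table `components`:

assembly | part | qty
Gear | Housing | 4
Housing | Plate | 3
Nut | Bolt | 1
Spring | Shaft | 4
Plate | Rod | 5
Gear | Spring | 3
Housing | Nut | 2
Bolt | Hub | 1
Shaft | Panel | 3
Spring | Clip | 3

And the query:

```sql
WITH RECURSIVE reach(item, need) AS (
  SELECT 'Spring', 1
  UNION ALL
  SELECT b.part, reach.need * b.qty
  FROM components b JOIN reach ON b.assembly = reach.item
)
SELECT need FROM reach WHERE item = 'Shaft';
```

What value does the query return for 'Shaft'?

4

Base: (Spring, need=1).
Iteration 1: components of {Spring} -> Clip = 1*3 = 3, Shaft = 1*4 = 4.
Iteration 2: components of {Clip,Shaft} -> Panel = 4*3 = 12.
Iteration 3: no further components; recursion stops.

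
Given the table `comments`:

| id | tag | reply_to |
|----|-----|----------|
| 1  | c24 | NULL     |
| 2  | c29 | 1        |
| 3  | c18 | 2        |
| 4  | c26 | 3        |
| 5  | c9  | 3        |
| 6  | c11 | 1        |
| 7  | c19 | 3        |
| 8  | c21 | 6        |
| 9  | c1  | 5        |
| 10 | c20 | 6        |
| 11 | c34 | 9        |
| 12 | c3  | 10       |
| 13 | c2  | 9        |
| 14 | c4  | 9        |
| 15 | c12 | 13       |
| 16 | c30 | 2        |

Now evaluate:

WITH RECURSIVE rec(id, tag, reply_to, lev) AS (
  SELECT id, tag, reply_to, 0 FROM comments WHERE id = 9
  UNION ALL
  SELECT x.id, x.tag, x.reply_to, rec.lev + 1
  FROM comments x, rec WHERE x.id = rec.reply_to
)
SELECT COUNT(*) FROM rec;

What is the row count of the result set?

Base: id=9 (c1), reply_to=5, lev 0.
Iteration 1: join on id=5 -> c9 (id 5, reply_to=3, lev 1).
Iteration 2: join on id=3 -> c18 (id 3, reply_to=2, lev 2).
Iteration 3: join on id=2 -> c29 (id 2, reply_to=1, lev 3).
Iteration 4: join on id=1 -> c24 (id 1, reply_to=NULL, lev 4).
Iteration 5: reply_to is NULL; no match; recursion stops.
Total rows emitted: 5.

5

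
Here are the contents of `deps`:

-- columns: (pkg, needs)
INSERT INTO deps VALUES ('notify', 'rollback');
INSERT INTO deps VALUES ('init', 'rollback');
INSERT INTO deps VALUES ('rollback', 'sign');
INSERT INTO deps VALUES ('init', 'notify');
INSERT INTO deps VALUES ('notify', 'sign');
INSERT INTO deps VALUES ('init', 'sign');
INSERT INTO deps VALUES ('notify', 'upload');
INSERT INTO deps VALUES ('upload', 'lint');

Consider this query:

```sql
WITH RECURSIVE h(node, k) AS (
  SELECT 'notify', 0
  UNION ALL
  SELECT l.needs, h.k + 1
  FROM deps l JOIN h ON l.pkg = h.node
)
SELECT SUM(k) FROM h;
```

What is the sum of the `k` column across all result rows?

Base: (notify, k=0).
Iteration 1: edges from {notify} -> (rollback, k=1), (sign, k=1), (upload, k=1).
Iteration 2: edges from {rollback,sign,upload} -> (lint, k=2), (sign, k=2).
Iteration 3: no outgoing edges from {lint,sign}; recursion stops.
SUM(k) = 0 + 1 + 1 + 1 + 2 + 2 = 7.

7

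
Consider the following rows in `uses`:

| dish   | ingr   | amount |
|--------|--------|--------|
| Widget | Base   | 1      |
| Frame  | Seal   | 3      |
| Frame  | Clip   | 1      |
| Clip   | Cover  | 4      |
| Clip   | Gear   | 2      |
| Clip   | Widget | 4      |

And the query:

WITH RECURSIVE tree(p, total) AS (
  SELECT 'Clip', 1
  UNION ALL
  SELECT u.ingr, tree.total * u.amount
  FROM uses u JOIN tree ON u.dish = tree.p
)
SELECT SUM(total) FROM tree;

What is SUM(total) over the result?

15

Base: (Clip, total=1).
Iteration 1: components of {Clip} -> Cover = 1*4 = 4, Gear = 1*2 = 2, Widget = 1*4 = 4.
Iteration 2: components of {Cover,Gear,Widget} -> Base = 4*1 = 4.
Iteration 3: no further components; recursion stops.
SUM(total) = 1 + 2 + 4 + 4 + 4 = 15.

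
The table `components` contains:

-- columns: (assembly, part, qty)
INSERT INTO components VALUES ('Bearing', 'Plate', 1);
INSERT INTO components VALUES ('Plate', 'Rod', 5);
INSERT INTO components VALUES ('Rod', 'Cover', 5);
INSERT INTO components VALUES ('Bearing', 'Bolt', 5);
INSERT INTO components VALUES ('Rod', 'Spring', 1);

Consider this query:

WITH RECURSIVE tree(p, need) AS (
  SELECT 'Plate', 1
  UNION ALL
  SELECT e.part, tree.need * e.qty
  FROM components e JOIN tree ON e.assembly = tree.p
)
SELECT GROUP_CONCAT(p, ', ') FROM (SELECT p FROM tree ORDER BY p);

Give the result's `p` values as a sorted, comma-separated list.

Base: (Plate, need=1).
Iteration 1: components of {Plate} -> Rod = 1*5 = 5.
Iteration 2: components of {Rod} -> Cover = 5*5 = 25, Spring = 5*1 = 5.
Iteration 3: no further components; recursion stops.

Cover, Plate, Rod, Spring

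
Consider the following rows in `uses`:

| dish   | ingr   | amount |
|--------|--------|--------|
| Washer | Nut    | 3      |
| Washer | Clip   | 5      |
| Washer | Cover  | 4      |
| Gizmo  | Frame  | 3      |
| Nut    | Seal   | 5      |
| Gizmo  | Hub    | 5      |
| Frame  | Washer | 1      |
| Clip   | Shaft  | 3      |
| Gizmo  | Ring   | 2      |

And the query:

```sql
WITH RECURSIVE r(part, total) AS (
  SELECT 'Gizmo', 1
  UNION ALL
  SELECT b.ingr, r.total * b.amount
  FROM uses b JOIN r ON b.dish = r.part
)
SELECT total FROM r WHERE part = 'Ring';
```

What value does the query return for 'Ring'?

Base: (Gizmo, total=1).
Iteration 1: components of {Gizmo} -> Frame = 1*3 = 3, Hub = 1*5 = 5, Ring = 1*2 = 2.
Iteration 2: components of {Frame,Hub,Ring} -> Washer = 3*1 = 3.
Iteration 3: components of {Washer} -> Clip = 3*5 = 15, Cover = 3*4 = 12, Nut = 3*3 = 9.
Iteration 4: components of {Clip,Cover,Nut} -> Seal = 9*5 = 45, Shaft = 15*3 = 45.
Iteration 5: no further components; recursion stops.

2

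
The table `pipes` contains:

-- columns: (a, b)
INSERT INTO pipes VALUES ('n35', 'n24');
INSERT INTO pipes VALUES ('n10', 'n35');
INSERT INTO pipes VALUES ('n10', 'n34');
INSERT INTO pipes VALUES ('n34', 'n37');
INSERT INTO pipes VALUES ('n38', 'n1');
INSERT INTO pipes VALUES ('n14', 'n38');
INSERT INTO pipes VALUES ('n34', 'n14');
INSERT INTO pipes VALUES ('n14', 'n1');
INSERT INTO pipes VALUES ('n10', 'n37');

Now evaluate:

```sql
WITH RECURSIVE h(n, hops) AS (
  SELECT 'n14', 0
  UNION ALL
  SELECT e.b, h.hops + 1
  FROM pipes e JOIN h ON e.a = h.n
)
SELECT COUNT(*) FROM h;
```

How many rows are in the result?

Base: (n14, hops=0).
Iteration 1: edges from {n14} -> (n1, hops=1), (n38, hops=1).
Iteration 2: edges from {n1,n38} -> (n1, hops=2).
Iteration 3: no outgoing edges from {n1}; recursion stops.
Total rows emitted: 4.

4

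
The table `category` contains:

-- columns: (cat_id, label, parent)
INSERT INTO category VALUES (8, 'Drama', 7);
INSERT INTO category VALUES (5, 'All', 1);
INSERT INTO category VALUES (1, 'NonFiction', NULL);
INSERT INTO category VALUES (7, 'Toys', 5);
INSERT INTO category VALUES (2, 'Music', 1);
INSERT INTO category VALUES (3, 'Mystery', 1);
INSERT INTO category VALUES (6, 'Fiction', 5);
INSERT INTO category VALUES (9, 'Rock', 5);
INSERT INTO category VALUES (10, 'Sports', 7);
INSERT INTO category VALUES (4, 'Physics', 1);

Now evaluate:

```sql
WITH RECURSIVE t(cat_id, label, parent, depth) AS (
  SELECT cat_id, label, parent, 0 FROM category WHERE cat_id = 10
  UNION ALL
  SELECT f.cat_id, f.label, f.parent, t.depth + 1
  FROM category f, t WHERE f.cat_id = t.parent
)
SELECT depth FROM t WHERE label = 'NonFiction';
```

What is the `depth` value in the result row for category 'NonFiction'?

3

Base: cat_id=10 (Sports), parent=7, depth 0.
Iteration 1: join on cat_id=7 -> Toys (id 7, parent=5, depth 1).
Iteration 2: join on cat_id=5 -> All (id 5, parent=1, depth 2).
Iteration 3: join on cat_id=1 -> NonFiction (id 1, parent=NULL, depth 3).
Iteration 4: parent is NULL; no match; recursion stops.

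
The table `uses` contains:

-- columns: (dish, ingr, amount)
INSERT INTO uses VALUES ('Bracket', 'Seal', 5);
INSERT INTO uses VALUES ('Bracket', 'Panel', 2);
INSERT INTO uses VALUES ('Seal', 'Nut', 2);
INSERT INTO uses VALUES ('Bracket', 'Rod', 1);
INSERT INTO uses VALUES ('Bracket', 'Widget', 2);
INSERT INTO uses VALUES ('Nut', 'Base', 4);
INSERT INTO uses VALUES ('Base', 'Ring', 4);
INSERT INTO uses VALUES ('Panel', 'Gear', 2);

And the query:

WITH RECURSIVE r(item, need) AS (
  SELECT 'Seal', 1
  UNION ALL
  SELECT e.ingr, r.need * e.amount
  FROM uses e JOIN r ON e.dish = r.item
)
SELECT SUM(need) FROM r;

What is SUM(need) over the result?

Base: (Seal, need=1).
Iteration 1: components of {Seal} -> Nut = 1*2 = 2.
Iteration 2: components of {Nut} -> Base = 2*4 = 8.
Iteration 3: components of {Base} -> Ring = 8*4 = 32.
Iteration 4: no further components; recursion stops.
SUM(need) = 1 + 2 + 8 + 32 = 43.

43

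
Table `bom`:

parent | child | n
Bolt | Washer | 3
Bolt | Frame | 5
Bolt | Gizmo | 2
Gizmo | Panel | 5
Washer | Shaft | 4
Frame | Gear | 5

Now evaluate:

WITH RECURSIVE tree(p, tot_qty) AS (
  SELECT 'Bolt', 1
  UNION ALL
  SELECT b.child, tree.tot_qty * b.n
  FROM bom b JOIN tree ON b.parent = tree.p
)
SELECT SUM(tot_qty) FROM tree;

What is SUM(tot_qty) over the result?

58

Base: (Bolt, tot_qty=1).
Iteration 1: components of {Bolt} -> Frame = 1*5 = 5, Gizmo = 1*2 = 2, Washer = 1*3 = 3.
Iteration 2: components of {Frame,Gizmo,Washer} -> Gear = 5*5 = 25, Panel = 2*5 = 10, Shaft = 3*4 = 12.
Iteration 3: no further components; recursion stops.
SUM(tot_qty) = 1 + 3 + 5 + 2 + 12 + 25 + 10 = 58.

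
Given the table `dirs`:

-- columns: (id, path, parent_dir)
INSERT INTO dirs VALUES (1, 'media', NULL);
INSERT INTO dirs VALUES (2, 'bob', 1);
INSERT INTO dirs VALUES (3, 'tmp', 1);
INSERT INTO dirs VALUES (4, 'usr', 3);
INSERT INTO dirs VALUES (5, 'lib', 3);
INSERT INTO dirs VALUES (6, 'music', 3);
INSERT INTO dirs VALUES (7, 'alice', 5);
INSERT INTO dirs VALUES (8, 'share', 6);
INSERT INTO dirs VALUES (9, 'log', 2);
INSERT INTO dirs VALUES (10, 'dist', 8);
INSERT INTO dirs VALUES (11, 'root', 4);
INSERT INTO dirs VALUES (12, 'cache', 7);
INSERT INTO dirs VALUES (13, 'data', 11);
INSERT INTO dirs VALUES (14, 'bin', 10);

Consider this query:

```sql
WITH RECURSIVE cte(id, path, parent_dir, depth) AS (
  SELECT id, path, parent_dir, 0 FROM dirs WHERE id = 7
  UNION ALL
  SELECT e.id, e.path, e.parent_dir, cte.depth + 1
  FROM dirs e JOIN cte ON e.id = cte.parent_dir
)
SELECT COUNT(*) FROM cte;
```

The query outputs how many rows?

Base: id=7 (alice), parent_dir=5, depth 0.
Iteration 1: join on id=5 -> lib (id 5, parent_dir=3, depth 1).
Iteration 2: join on id=3 -> tmp (id 3, parent_dir=1, depth 2).
Iteration 3: join on id=1 -> media (id 1, parent_dir=NULL, depth 3).
Iteration 4: parent_dir is NULL; no match; recursion stops.
Total rows emitted: 4.

4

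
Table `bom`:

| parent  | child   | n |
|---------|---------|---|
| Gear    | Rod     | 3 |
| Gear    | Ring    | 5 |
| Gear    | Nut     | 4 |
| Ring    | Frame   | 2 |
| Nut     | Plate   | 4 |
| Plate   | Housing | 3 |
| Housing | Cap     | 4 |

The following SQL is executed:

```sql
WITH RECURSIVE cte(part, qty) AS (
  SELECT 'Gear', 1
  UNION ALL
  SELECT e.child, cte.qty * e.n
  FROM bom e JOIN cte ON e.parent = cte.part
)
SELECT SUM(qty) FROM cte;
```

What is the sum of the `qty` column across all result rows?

Base: (Gear, qty=1).
Iteration 1: components of {Gear} -> Nut = 1*4 = 4, Ring = 1*5 = 5, Rod = 1*3 = 3.
Iteration 2: components of {Nut,Ring,Rod} -> Frame = 5*2 = 10, Plate = 4*4 = 16.
Iteration 3: components of {Frame,Plate} -> Housing = 16*3 = 48.
Iteration 4: components of {Housing} -> Cap = 48*4 = 192.
Iteration 5: no further components; recursion stops.
SUM(qty) = 1 + 3 + 5 + 4 + 10 + 16 + 48 + 192 = 279.

279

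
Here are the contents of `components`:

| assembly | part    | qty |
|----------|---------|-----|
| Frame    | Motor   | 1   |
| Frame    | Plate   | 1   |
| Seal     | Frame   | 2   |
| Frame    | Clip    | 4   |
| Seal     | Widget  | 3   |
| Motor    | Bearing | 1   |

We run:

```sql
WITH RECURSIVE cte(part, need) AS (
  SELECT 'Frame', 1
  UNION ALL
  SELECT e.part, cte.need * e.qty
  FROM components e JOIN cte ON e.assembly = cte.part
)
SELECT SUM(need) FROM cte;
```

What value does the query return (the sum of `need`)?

8

Base: (Frame, need=1).
Iteration 1: components of {Frame} -> Clip = 1*4 = 4, Motor = 1*1 = 1, Plate = 1*1 = 1.
Iteration 2: components of {Clip,Motor,Plate} -> Bearing = 1*1 = 1.
Iteration 3: no further components; recursion stops.
SUM(need) = 1 + 1 + 1 + 4 + 1 = 8.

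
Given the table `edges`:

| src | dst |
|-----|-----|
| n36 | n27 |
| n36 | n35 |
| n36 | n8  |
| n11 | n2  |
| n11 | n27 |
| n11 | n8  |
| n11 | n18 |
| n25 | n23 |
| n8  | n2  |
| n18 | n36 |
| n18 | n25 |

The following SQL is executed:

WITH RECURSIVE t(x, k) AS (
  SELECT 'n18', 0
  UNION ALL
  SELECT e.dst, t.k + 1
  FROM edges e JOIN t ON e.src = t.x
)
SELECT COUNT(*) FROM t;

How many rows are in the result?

Base: (n18, k=0).
Iteration 1: edges from {n18} -> (n25, k=1), (n36, k=1).
Iteration 2: edges from {n25,n36} -> (n23, k=2), (n27, k=2), (n35, k=2), (n8, k=2).
Iteration 3: edges from {n23,n27,n35,n8} -> (n2, k=3).
Iteration 4: no outgoing edges from {n2}; recursion stops.
Total rows emitted: 8.

8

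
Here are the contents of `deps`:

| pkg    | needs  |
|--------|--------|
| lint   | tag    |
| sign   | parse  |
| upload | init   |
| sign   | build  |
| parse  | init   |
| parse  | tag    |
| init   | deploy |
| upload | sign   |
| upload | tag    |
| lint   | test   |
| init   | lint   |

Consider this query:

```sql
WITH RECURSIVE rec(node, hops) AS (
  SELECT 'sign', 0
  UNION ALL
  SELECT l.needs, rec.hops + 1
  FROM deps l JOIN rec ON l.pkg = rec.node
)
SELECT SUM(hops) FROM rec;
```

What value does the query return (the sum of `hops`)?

20

Base: (sign, hops=0).
Iteration 1: edges from {sign} -> (build, hops=1), (parse, hops=1).
Iteration 2: edges from {build,parse} -> (init, hops=2), (tag, hops=2).
Iteration 3: edges from {init,tag} -> (deploy, hops=3), (lint, hops=3).
Iteration 4: edges from {deploy,lint} -> (tag, hops=4), (test, hops=4).
Iteration 5: no outgoing edges from {tag,test}; recursion stops.
SUM(hops) = 0 + 1 + 1 + 2 + 2 + 3 + 3 + 4 + 4 = 20.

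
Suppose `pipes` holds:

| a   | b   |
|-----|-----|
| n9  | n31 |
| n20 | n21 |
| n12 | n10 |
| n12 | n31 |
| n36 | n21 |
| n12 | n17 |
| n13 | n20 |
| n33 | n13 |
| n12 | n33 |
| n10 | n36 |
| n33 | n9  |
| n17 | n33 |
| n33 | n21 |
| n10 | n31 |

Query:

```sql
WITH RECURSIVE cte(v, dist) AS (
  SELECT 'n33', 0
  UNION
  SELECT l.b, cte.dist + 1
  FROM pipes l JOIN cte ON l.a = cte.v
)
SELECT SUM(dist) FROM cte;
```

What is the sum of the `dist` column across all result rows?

10

Base: (n33, dist=0).
Iteration 1: edges from {n33} -> (n13, dist=1), (n21, dist=1), (n9, dist=1).
Iteration 2: edges from {n13,n21,n9} -> (n20, dist=2), (n31, dist=2).
Iteration 3: edges from {n20,n31} -> (n21, dist=3).
Iteration 4: no outgoing edges from {n21}; recursion stops.
SUM(dist) = 0 + 1 + 1 + 1 + 2 + 2 + 3 = 10.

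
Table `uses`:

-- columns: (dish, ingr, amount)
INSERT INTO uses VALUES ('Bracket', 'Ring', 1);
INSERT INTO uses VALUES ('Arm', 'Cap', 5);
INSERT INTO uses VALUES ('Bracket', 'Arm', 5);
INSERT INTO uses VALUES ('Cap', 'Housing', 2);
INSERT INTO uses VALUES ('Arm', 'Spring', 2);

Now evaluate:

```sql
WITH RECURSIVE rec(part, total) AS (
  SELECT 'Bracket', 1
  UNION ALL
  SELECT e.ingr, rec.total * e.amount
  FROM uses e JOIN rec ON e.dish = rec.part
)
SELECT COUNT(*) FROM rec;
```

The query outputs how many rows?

6

Base: (Bracket, total=1).
Iteration 1: components of {Bracket} -> Arm = 1*5 = 5, Ring = 1*1 = 1.
Iteration 2: components of {Arm,Ring} -> Cap = 5*5 = 25, Spring = 5*2 = 10.
Iteration 3: components of {Cap,Spring} -> Housing = 25*2 = 50.
Iteration 4: no further components; recursion stops.
Total rows emitted: 6.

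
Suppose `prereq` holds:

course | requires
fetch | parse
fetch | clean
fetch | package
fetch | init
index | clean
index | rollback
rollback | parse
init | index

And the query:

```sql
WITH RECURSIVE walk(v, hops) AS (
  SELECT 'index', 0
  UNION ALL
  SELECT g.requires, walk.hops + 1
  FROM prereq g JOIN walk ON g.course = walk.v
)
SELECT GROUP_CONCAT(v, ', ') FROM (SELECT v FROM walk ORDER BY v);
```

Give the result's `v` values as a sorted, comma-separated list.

Base: (index, hops=0).
Iteration 1: edges from {index} -> (clean, hops=1), (rollback, hops=1).
Iteration 2: edges from {clean,rollback} -> (parse, hops=2).
Iteration 3: no outgoing edges from {parse}; recursion stops.

clean, index, parse, rollback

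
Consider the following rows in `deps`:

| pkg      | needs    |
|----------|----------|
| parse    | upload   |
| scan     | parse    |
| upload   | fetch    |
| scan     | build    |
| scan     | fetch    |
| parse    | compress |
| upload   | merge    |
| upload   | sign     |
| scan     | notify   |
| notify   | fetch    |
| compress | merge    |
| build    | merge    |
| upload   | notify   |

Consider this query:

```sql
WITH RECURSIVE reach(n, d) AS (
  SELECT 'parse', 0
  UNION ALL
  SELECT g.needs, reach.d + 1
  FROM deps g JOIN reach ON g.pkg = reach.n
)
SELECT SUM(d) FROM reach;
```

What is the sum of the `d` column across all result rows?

15

Base: (parse, d=0).
Iteration 1: edges from {parse} -> (compress, d=1), (upload, d=1).
Iteration 2: edges from {compress,upload} -> (fetch, d=2), (merge, d=2) x2, (notify, d=2), (sign, d=2). [UNION ALL keeps all 5 new rows, including repeats]
Iteration 3: edges from {fetch,merge,notify,sign} -> (fetch, d=3).
Iteration 4: no outgoing edges from {fetch}; recursion stops.
SUM(d) = 0 + 1 + 1 + 2 + 2 + 2 + 2 + 2 + 3 = 15.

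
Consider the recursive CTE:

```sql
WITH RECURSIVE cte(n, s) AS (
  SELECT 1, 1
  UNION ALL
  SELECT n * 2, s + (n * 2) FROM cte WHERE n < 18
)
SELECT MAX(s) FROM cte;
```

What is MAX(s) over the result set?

Base: n=1, s=1.
Iteration 1: 1 < 18 holds -> n = 1 * 2 = 2, s = 1 + 2 = 3.
Iteration 2: 2 < 18 holds -> n = 2 * 2 = 4, s = 3 + 4 = 7.
Iteration 3: 4 < 18 holds -> n = 4 * 2 = 8, s = 7 + 8 = 15.
Iteration 4: 8 < 18 holds -> n = 8 * 2 = 16, s = 15 + 16 = 31.
Iteration 5: 16 < 18 holds -> n = 16 * 2 = 32, s = 31 + 32 = 63.
Iteration 6: 32 < 18 fails; recursion stops.
s values: 1, 3, 7, 15, 31, 63; the maximum is 63.

63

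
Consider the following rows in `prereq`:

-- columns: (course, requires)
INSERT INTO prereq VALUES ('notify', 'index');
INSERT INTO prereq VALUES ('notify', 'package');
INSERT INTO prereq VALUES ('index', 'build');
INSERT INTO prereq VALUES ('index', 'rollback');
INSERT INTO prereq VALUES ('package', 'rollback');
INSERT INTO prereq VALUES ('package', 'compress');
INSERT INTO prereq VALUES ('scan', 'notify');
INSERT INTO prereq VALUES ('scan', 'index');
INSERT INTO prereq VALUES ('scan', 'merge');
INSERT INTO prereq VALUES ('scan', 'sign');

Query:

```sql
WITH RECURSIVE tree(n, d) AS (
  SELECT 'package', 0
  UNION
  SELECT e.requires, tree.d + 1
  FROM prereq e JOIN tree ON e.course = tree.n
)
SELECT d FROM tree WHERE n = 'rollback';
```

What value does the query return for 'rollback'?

1

Base: (package, d=0).
Iteration 1: edges from {package} -> (compress, d=1), (rollback, d=1).
Iteration 2: no outgoing edges from {compress,rollback}; recursion stops.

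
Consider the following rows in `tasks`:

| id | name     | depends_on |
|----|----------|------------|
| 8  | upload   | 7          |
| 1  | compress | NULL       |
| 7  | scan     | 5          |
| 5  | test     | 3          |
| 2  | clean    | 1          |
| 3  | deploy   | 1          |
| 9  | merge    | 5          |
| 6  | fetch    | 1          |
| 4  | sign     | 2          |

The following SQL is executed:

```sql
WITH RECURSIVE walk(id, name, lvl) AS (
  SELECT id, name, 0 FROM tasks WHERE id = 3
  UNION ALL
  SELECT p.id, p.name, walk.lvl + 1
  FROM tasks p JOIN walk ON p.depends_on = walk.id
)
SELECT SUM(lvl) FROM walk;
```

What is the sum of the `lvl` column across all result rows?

Base: id=3 (deploy) at lvl 0.
Iteration 1: rows with depends_on in {3} -> test (id 5, lvl 1).
Iteration 2: rows with depends_on in {5} -> scan (id 7, lvl 2), merge (id 9, lvl 2).
Iteration 3: rows with depends_on in {7,9} -> upload (id 8, lvl 3).
Iteration 4: no rows with depends_on in {8}; recursion stops.
SUM(lvl) = 0 + 1 + 2 + 2 + 3 = 8.

8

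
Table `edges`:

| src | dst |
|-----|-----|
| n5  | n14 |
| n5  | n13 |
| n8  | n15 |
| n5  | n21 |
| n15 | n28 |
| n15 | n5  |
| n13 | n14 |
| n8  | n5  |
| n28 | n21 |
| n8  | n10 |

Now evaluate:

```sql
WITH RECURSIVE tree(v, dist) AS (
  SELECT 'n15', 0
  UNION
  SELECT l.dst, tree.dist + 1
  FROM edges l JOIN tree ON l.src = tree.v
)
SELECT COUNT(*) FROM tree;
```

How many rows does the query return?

Base: (n15, dist=0).
Iteration 1: edges from {n15} -> (n28, dist=1), (n5, dist=1).
Iteration 2: edges from {n28,n5} -> (n13, dist=2), (n14, dist=2), (n21, dist=2). [UNION drops 1 duplicate row(s)]
Iteration 3: edges from {n13,n14,n21} -> (n14, dist=3).
Iteration 4: no outgoing edges from {n14}; recursion stops.
Total rows emitted: 7.

7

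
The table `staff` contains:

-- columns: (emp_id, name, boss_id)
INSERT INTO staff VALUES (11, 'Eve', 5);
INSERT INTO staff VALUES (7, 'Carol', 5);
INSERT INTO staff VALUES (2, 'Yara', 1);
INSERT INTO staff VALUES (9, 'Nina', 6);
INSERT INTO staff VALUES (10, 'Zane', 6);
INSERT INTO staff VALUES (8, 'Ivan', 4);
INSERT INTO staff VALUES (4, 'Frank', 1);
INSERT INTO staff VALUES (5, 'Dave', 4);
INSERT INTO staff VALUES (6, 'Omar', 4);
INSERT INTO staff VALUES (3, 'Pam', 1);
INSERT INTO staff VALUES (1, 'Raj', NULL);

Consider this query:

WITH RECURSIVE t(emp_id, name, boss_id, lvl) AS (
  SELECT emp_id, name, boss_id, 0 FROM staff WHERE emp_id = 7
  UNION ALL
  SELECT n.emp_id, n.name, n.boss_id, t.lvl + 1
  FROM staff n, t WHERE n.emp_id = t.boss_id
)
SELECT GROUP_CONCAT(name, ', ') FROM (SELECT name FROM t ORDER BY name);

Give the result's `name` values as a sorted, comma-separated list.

Base: emp_id=7 (Carol), boss_id=5, lvl 0.
Iteration 1: join on emp_id=5 -> Dave (id 5, boss_id=4, lvl 1).
Iteration 2: join on emp_id=4 -> Frank (id 4, boss_id=1, lvl 2).
Iteration 3: join on emp_id=1 -> Raj (id 1, boss_id=NULL, lvl 3).
Iteration 4: boss_id is NULL; no match; recursion stops.

Carol, Dave, Frank, Raj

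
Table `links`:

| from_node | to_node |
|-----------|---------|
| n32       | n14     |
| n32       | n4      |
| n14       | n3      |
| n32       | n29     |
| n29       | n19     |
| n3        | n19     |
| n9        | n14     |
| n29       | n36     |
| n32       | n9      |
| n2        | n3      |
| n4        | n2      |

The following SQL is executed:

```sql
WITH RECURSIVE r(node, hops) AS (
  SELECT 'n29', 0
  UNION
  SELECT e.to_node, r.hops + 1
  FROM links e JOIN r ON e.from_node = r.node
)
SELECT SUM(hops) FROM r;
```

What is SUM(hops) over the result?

Base: (n29, hops=0).
Iteration 1: edges from {n29} -> (n19, hops=1), (n36, hops=1).
Iteration 2: no outgoing edges from {n19,n36}; recursion stops.
SUM(hops) = 0 + 1 + 1 = 2.

2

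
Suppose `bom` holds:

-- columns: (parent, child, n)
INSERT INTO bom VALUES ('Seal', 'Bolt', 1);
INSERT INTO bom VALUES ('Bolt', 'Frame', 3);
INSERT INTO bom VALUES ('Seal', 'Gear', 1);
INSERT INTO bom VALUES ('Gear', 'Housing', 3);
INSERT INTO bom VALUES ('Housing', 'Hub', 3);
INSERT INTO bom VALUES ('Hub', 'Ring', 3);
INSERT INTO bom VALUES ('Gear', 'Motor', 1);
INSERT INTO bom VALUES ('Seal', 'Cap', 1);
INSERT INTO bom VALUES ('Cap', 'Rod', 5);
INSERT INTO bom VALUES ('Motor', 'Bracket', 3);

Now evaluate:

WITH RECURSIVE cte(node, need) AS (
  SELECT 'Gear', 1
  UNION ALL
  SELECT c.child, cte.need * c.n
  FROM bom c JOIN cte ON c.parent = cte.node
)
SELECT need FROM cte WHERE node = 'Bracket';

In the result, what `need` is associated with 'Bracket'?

3

Base: (Gear, need=1).
Iteration 1: components of {Gear} -> Housing = 1*3 = 3, Motor = 1*1 = 1.
Iteration 2: components of {Housing,Motor} -> Bracket = 1*3 = 3, Hub = 3*3 = 9.
Iteration 3: components of {Bracket,Hub} -> Ring = 9*3 = 27.
Iteration 4: no further components; recursion stops.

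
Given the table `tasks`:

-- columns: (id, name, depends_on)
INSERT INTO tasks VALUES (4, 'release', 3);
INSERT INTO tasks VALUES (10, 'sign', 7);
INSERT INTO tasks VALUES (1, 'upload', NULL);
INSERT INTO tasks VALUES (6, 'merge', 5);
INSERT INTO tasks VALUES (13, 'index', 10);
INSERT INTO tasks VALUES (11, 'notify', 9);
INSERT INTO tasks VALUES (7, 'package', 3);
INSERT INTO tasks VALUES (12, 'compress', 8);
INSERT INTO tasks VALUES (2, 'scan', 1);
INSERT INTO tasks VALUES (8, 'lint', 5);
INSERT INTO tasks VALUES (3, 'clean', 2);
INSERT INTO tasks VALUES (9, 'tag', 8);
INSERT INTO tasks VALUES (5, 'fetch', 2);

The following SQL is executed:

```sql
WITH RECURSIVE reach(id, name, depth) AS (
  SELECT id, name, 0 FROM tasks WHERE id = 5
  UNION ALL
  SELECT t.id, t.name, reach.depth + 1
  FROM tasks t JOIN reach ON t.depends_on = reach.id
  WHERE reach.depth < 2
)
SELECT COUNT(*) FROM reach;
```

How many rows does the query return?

5

Base: id=5 (fetch) at depth 0.
Iteration 1: rows with depends_on in {5} -> merge (id 6, depth 1), lint (id 8, depth 1).
Iteration 2: rows with depends_on in {6,8} -> tag (id 9, depth 2), compress (id 12, depth 2).
Iteration 3: depth < 2 fails for all current rows; recursion stops.
Total rows emitted: 5.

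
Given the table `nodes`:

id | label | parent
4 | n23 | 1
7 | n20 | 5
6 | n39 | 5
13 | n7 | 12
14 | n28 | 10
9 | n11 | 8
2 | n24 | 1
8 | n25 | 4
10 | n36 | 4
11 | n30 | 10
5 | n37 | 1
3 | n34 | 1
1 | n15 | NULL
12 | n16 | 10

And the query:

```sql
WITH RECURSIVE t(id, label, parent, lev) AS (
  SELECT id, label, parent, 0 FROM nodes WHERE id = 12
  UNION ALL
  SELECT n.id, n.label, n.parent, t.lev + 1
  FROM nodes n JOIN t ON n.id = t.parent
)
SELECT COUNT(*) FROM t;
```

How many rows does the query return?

4

Base: id=12 (n16), parent=10, lev 0.
Iteration 1: join on id=10 -> n36 (id 10, parent=4, lev 1).
Iteration 2: join on id=4 -> n23 (id 4, parent=1, lev 2).
Iteration 3: join on id=1 -> n15 (id 1, parent=NULL, lev 3).
Iteration 4: parent is NULL; no match; recursion stops.
Total rows emitted: 4.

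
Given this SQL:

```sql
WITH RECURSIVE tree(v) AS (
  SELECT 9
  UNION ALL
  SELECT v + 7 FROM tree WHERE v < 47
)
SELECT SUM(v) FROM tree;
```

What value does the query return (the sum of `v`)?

Base: v=9.
Iteration 1: 9 < 47 holds -> v = 9 + 7 = 16.
Iteration 2: 16 < 47 holds -> v = 16 + 7 = 23.
Iteration 3: 23 < 47 holds -> v = 23 + 7 = 30.
Iteration 4: 30 < 47 holds -> v = 30 + 7 = 37.
Iteration 5: 37 < 47 holds -> v = 37 + 7 = 44.
Iteration 6: 44 < 47 holds -> v = 44 + 7 = 51.
Iteration 7: 51 < 47 fails; recursion stops.
SUM(v) = 9 + 16 + 23 + 30 + 37 + 44 + 51 = 210.

210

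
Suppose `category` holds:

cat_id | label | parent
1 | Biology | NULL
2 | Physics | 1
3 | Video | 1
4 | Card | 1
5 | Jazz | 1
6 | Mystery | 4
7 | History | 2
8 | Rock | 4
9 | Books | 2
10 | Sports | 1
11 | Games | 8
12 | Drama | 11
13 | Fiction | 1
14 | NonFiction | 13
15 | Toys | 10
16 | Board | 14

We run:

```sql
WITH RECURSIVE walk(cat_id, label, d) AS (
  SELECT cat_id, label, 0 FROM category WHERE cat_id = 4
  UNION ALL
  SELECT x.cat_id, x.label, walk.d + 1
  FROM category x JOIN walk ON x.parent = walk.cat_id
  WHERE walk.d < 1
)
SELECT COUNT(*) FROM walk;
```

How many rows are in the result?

3

Base: cat_id=4 (Card) at d 0.
Iteration 1: rows with parent in {4} -> Mystery (id 6, d 1), Rock (id 8, d 1).
Iteration 2: d < 1 fails for all current rows; recursion stops.
Total rows emitted: 3.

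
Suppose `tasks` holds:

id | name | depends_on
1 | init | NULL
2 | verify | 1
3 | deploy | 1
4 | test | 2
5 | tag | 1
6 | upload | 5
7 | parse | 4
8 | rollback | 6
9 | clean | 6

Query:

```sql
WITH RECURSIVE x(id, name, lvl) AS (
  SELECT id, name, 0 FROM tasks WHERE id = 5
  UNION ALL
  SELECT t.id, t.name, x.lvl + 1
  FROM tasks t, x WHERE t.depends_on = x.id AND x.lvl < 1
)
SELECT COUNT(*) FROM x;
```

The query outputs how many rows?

2

Base: id=5 (tag) at lvl 0.
Iteration 1: rows with depends_on in {5} -> upload (id 6, lvl 1).
Iteration 2: lvl < 1 fails for all current rows; recursion stops.
Total rows emitted: 2.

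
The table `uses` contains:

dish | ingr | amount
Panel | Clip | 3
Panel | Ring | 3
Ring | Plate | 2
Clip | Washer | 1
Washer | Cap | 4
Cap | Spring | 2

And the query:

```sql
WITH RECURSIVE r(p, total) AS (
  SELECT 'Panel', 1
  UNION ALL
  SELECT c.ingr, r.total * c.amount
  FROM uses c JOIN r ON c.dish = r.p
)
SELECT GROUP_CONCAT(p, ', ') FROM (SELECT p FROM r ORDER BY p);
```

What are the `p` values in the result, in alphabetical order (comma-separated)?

Cap, Clip, Panel, Plate, Ring, Spring, Washer

Base: (Panel, total=1).
Iteration 1: components of {Panel} -> Clip = 1*3 = 3, Ring = 1*3 = 3.
Iteration 2: components of {Clip,Ring} -> Plate = 3*2 = 6, Washer = 3*1 = 3.
Iteration 3: components of {Plate,Washer} -> Cap = 3*4 = 12.
Iteration 4: components of {Cap} -> Spring = 12*2 = 24.
Iteration 5: no further components; recursion stops.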